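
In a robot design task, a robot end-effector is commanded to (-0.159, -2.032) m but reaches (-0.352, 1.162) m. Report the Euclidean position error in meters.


dx = -0.352 - (-0.159) = -0.1930, dy = 1.162 - (-2.032) = 3.1940
err = sqrt(0.037249 + 10.201636) = 3.1998

3.1998 m


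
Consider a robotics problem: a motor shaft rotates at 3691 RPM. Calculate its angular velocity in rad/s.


omega = 3691 * 2*pi/60 = 386.5206

386.5206 rad/s


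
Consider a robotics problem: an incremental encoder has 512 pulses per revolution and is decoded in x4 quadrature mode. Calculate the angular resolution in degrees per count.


resolution = 360 / (PPR * 4) = 360 / 2048 = 0.1758

0.1758 degrees


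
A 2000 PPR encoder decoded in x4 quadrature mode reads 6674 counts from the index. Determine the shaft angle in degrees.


angle = counts * 360 / (PPR*4) = 6674 * 360 / 8000 = 300.3300

300.3300 degrees


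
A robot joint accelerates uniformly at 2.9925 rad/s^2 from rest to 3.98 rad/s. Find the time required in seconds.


t = delta_omega / alpha = 3.98 / 2.9925 = 1.3300

1.3300 s


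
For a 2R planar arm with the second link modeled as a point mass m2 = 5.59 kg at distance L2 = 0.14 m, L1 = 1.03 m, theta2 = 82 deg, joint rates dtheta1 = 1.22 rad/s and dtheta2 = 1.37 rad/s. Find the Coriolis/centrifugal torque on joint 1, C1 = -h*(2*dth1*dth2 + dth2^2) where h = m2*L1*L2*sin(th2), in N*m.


h = m2*L1*L2*sin(th2) = 5.59*1.03*0.14*sin(82 deg) = 0.798233
C1 = -h*(2*1.22*1.37 + 1.37^2) = -0.798233*5.2197 = -4.1665

-4.1665 N*m


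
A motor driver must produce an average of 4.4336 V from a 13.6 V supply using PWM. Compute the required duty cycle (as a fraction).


D = V_avg/V_supply = 4.4336/13.6 = 0.3260

0.3260


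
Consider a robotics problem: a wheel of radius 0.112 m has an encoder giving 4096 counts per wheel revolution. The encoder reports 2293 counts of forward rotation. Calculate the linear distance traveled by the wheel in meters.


revs = 2293/4096 = 0.559814
d = revs * 2*pi*r = 0.559814 * 2*pi*0.112 = 0.3940

0.3940 m


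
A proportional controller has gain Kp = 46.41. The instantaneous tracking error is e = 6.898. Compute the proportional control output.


u_P = Kp * e = 46.41 * 6.898 = 320.1362

320.1362


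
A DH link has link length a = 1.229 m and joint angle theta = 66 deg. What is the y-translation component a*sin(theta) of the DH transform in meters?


a*sin(theta) = 1.229*sin(66 deg) = 1.1227

1.1227 m


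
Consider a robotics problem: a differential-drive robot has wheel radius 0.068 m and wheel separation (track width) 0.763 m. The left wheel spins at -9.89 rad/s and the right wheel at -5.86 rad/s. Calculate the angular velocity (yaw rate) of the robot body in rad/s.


omega = r*(wR - wL)/L = 0.068*(-5.86 - (-9.89))/0.763 = 0.3592

0.3592 rad/s


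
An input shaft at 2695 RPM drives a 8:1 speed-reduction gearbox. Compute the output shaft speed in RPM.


omega_out = omega_in / N = 2695 / 8 = 336.8750

336.8750 RPM


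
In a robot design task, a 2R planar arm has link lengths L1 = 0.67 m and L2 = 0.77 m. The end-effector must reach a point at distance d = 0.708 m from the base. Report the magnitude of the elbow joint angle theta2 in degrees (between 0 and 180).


cos(th2) = (d^2 - L1^2 - L2^2)/(2*L1*L2) = (0.708^2 - 0.67^2 - 0.77^2)/(2*0.67*0.77) = -0.52387672
th2 = acos(-0.52387672) = 121.5927 deg

121.5927 degrees


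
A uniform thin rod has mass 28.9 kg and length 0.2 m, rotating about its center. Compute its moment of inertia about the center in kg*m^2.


I = (1/12)*m*L^2 = (1/12)*28.9*0.2^2 = 0.0963

0.0963 kg*m^2


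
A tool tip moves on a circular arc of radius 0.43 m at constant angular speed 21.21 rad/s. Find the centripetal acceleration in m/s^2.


a_c = omega^2 * r = 21.21^2 * 0.43 = 193.4416

193.4416 m/s^2


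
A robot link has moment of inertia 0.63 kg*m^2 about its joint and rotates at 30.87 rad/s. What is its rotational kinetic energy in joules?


KE = (1/2)*I*omega^2 = 0.5*0.63*30.87^2 = 300.1814

300.1814 J


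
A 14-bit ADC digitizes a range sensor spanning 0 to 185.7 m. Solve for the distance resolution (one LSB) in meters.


res = range / 2^n = 185.7/2^14 = 185.7/16384 = 0.0113

0.0113 m


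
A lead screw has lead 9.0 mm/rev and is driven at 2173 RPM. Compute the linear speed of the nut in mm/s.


v = lead * (RPM/60) = 9.0*2173/60 = 325.9500

325.9500 mm/s


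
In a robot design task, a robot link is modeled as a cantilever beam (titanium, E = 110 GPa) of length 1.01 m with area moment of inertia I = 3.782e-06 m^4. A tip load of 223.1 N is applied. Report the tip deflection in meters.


delta = F*L^3/(3*E*I) = 223.1*1.01^3/(3*1.100e+11*3.782e-06)
      = 229.8601531/1248060 = 1.8417e-04

1.8417e-04 m


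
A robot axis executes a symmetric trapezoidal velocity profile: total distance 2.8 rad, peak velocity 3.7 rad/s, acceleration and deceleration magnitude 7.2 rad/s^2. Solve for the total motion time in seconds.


t_acc = v/a = 3.7/7.2 = 0.513889 s
d_acc = v^2/(2a) = 0.950694 rad (each ramp)
d_cruise = 2.8 - 2*0.950694 = 0.898612 rad
t_cruise = 0.898612/3.7 = 0.242868 s
t_total = 2*0.513889 + 0.242868 = 1.2706

1.2706 s


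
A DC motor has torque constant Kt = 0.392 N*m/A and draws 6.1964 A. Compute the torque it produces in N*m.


tau = Kt * I = 0.392*6.1964 = 2.4290

2.4290 N*m


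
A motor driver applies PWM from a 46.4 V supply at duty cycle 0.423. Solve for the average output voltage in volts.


V_avg = V_supply * D = 46.4*0.423 = 19.6272

19.6272 V


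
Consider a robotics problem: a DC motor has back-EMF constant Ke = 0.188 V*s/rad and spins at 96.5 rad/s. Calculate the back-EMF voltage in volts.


V_emf = Ke * omega = 0.188*96.5 = 18.1420

18.1420 V


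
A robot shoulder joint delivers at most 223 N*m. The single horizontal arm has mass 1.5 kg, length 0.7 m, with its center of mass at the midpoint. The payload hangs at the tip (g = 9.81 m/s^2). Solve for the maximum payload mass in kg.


tau_arm = m_arm*g*(L/2) = 1.5*9.81*0.7/2 = 5.1502 N*m
tau_payload = tau_max - tau_arm = 223 - 5.1502 = 217.8498
m_payload = tau_payload / (g*L) = 217.8498 / (9.81*0.7) = 31.7242

31.7242 kg


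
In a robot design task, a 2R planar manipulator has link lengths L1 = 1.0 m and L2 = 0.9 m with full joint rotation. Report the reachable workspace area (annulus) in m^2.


r_max = L1 + L2 = 1.9000, r_min = |L1 - L2| = 0.1000
A = pi*(r_max^2 - r_min^2) = pi*(3.6100 - 0.0100) = 11.3097

11.3097 m^2


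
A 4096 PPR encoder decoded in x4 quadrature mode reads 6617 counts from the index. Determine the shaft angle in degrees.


angle = counts * 360 / (PPR*4) = 6617 * 360 / 16384 = 145.3931

145.3931 degrees


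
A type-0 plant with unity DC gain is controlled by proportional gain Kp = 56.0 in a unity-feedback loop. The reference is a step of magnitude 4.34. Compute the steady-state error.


e_ss = R/(1 + Kp) = 4.34/(1 + 56.0) = 4.34/57.0000 = 0.0761

0.0761


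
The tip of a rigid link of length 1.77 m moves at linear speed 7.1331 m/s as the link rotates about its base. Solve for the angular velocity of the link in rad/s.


omega = v / L = 7.1331 / 1.77 = 4.0300

4.0300 rad/s


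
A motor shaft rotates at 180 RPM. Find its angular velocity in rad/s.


omega = 180 * 2*pi/60 = 18.8496

18.8496 rad/s


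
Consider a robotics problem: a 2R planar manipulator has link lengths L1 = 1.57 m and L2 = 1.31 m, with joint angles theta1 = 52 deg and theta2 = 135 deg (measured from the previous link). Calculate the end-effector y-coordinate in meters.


y = L1*sin(th1) + L2*sin(th1+th2) = 1.57*sin(52 deg) + 1.31*sin(187 deg) = 1.0775

1.0775 m


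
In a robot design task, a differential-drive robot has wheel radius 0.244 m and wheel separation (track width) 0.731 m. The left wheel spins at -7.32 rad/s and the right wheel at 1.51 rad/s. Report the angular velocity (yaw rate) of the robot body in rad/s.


omega = r*(wR - wL)/L = 0.244*(1.51 - (-7.32))/0.731 = 2.9474

2.9474 rad/s


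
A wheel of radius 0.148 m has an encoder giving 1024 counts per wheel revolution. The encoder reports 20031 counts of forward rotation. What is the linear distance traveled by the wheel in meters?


revs = 20031/1024 = 19.561523
d = revs * 2*pi*r = 19.561523 * 2*pi*0.148 = 18.1905

18.1905 m


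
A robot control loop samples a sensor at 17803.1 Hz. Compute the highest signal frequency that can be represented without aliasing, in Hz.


f_max = f_s/2 = 17803.1/2 = 8901.5500

8901.5500 Hz


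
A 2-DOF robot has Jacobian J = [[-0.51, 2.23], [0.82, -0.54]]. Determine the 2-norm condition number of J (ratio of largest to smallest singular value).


JJ^T eigenvalues: trace(JJ^T) = 6.1970, det(JJ^T) = det(J)^2 = 2.41243024
s_max^2 = (6.1970 + sqrt(28.75308804))/2 = 5.77959530
s_min^2 = (6.1970 - sqrt(28.75308804))/2 = 0.41740470
kappa = s_max/s_min = sqrt(5.77959530/0.41740470) = 3.7211

3.7211


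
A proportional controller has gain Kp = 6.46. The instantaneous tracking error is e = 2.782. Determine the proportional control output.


u_P = Kp * e = 6.46 * 2.782 = 17.9717

17.9717


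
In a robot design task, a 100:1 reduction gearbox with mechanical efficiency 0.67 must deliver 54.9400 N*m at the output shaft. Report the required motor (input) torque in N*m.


tau_in = tau_out / (N * eta) = 54.9400 / (100 * 0.67) = 0.8200

0.8200 N*m


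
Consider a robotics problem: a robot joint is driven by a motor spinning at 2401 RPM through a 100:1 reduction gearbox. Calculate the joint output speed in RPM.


omega_joint = omega_motor / N = 2401 / 100 = 24.0100

24.0100 RPM


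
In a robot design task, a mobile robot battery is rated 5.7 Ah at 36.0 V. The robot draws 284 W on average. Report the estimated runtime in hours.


E = 5.7*36.0 = 205.2000 Wh
t = E/P = 205.2000/284 = 0.7225

0.7225 hours


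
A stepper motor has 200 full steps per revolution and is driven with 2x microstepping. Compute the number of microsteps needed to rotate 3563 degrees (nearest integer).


step_size = 360/(200*2) = 360/400 = 0.900000 deg
n = 3563/(360/400) = 3563*400/360 = 3958.8889 -> 3959

3959 steps


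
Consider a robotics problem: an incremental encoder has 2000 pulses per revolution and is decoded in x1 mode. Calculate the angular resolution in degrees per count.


resolution = 360 / (PPR * 1) = 360 / 2000 = 0.1800

0.1800 degrees


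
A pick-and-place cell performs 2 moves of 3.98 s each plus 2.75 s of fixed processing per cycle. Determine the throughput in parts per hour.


T_cycle = 2*3.98 + 2.75 = 10.7100 s
rate = 3600/T = 336.1345

336.1345 parts/hour


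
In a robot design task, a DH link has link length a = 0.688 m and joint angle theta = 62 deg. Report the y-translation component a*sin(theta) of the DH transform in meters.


a*sin(theta) = 0.688*sin(62 deg) = 0.6075

0.6075 m


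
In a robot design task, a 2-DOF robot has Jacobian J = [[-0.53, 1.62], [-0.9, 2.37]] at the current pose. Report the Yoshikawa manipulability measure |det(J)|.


det(J) = -0.53*2.37 - (1.62)*(-0.9) = 0.2019
|det(J)| = 0.2019

0.2019


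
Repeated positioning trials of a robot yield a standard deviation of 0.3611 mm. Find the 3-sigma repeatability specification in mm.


repeatability = 3*sigma = 3*0.3611 = 1.0833

1.0833 mm


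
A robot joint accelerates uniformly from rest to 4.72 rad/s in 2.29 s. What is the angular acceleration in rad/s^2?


alpha = delta_omega / t = 4.72 / 2.29 = 2.0611

2.0611 rad/s^2


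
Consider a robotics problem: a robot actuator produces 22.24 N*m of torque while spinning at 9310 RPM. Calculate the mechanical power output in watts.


omega = 9310 * 2*pi/60 = 974.940920 rad/s
P = tau * omega = 22.24 * 974.940920 = 21682.6861

21682.6861 W


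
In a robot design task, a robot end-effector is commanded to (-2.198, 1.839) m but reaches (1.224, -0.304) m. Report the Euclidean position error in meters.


dx = 1.224 - (-2.198) = 3.4220, dy = -0.304 - (1.839) = -2.1430
err = sqrt(11.710084 + 4.592449) = 4.0376

4.0376 m


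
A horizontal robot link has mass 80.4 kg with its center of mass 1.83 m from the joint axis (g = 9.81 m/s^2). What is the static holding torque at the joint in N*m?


tau = m*g*L = 80.4 * 9.81 * 1.83 = 1443.3649

1443.3649 N*m


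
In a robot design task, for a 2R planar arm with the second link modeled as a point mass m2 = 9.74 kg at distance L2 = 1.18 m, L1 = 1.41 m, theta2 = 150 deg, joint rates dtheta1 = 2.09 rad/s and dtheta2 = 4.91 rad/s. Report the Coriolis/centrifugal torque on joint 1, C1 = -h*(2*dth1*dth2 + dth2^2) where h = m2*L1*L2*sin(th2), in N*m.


h = m2*L1*L2*sin(th2) = 9.74*1.41*1.18*sin(150 deg) = 8.102706
C1 = -h*(2*2.09*4.91 + 4.91^2) = -8.102706*44.6319 = -361.6392

-361.6392 N*m


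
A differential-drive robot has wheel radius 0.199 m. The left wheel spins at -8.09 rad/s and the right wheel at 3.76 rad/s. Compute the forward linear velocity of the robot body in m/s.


v = r*(wR + wL)/2 = 0.199*(3.76 + -8.09)/2 = -0.4308

-0.4308 m/s


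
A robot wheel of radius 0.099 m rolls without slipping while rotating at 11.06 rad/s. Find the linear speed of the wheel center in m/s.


v = omega * r = 11.06 * 0.099 = 1.0949

1.0949 m/s


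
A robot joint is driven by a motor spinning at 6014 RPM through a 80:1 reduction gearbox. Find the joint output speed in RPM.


omega_joint = omega_motor / N = 6014 / 80 = 75.1750

75.1750 RPM


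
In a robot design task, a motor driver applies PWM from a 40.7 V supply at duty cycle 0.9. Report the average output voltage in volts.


V_avg = V_supply * D = 40.7*0.9 = 36.6300

36.6300 V


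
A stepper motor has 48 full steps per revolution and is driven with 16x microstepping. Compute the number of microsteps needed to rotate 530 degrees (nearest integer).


step_size = 360/(48*16) = 360/768 = 0.468750 deg
n = 530/(360/768) = 530*768/360 = 1130.6667 -> 1131

1131 steps


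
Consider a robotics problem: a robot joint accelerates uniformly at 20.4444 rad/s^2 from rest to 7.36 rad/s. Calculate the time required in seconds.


t = delta_omega / alpha = 7.36 / 20.4444 = 0.3600

0.3600 s


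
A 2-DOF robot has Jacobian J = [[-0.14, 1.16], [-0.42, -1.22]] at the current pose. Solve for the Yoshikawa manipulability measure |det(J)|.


det(J) = -0.14*-1.22 - (1.16)*(-0.42) = 0.6580
|det(J)| = 0.6580

0.6580


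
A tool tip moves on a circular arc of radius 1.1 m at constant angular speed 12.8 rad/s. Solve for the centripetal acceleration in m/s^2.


a_c = omega^2 * r = 12.8^2 * 1.1 = 180.2240

180.2240 m/s^2


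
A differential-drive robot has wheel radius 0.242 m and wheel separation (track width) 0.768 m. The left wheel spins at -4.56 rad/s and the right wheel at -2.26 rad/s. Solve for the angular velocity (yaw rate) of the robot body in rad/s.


omega = r*(wR - wL)/L = 0.242*(-2.26 - (-4.56))/0.768 = 0.7247

0.7247 rad/s


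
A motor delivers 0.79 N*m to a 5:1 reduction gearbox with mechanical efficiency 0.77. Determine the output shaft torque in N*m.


tau_out = tau_in * N * eta = 0.79 * 5 * 0.77 = 3.0415

3.0415 N*m


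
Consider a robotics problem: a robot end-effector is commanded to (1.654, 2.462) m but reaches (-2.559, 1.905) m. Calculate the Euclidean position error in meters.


dx = -2.559 - (1.654) = -4.2130, dy = 1.905 - (2.462) = -0.5570
err = sqrt(17.749369 + 0.310249) = 4.2497

4.2497 m


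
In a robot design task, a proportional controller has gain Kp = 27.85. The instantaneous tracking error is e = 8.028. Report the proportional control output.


u_P = Kp * e = 27.85 * 8.028 = 223.5798

223.5798


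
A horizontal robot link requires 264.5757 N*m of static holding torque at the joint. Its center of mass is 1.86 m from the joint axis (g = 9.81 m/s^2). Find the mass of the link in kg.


m = tau / (g*L) = 264.5757 / (9.81 * 1.86) = 14.5000

14.5000 kg


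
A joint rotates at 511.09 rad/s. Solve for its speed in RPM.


RPM = 511.09 * 60/(2*pi) = 4880.5500

4880.5500 RPM


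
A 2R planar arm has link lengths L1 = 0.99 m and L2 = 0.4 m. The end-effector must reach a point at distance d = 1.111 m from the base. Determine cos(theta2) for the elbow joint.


cos(th2) = (d^2 - L1^2 - L2^2)/(2*L1*L2) = (1.111^2 - 0.99^2 - 0.4^2)/(2*0.99*0.4) = 0.1190

0.1190


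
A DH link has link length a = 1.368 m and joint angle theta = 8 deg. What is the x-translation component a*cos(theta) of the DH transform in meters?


a*cos(theta) = 1.368*cos(8 deg) = 1.3547

1.3547 m


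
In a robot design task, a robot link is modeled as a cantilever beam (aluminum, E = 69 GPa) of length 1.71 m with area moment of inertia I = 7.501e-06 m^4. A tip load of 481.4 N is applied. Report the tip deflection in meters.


delta = F*L^3/(3*E*I) = 481.4*1.71^3/(3*6.900e+10*7.501e-06)
      = 2407.1015754/1552707 = 0.0016

0.0016 m


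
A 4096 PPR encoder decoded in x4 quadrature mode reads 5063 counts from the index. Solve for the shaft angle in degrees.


angle = counts * 360 / (PPR*4) = 5063 * 360 / 16384 = 111.2476

111.2476 degrees


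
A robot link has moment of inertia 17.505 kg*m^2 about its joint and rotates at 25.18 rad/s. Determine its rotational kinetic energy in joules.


KE = (1/2)*I*omega^2 = 0.5*17.505*25.18^2 = 5549.3686

5549.3686 J


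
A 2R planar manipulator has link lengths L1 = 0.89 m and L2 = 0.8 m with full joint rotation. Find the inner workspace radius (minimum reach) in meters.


r_min = |L1 - L2| = |0.89 - 0.8| = 0.0900

0.0900 m


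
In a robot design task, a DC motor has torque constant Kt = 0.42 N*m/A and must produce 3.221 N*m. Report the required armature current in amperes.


I = tau / Kt = 3.221/0.42 = 7.6690

7.6690 A


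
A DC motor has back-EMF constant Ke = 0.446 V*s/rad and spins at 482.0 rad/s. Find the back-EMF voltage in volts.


V_emf = Ke * omega = 0.446*482.0 = 214.9720

214.9720 V


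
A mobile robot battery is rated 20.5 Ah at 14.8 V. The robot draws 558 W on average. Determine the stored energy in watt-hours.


E = capacity * V = 20.5*14.8 = 303.4000

303.4000 Wh


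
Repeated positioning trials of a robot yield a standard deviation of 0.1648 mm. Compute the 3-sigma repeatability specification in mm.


repeatability = 3*sigma = 3*0.1648 = 0.4944

0.4944 mm


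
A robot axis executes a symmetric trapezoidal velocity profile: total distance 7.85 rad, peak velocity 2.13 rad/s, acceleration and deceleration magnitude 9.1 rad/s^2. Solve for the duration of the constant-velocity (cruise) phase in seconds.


t_acc = v/a = 0.234066 s, d_acc = v^2/(2a) = 0.249280 rad each
d_cruise = 7.85 - 2*0.249280 = 7.351440 rad
t_cruise = d_cruise/v = 7.351440/2.13 = 3.4514

3.4514 s


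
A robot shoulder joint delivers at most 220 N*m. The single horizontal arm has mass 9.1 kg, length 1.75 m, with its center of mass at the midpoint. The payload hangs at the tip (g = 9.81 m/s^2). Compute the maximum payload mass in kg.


tau_arm = m_arm*g*(L/2) = 9.1*9.81*1.75/2 = 78.1121 N*m
tau_payload = tau_max - tau_arm = 220 - 78.1121 = 141.8879
m_payload = tau_payload / (g*L) = 141.8879 / (9.81*1.75) = 8.2649

8.2649 kg


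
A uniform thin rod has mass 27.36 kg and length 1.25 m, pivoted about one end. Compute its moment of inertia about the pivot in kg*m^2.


I = (1/3)*m*L^2 = (1/3)*27.36*1.25^2 = 14.2500

14.2500 kg*m^2


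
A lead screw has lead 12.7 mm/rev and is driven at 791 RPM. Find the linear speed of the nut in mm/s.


v = lead * (RPM/60) = 12.7*791/60 = 167.4283

167.4283 mm/s


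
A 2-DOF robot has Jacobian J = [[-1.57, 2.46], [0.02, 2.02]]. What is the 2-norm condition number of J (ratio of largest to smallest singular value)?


JJ^T eigenvalues: trace(JJ^T) = 12.5973, det(JJ^T) = det(J)^2 = 10.37226436
s_max^2 = (12.5973 + sqrt(117.20290985))/2 = 11.71166464
s_min^2 = (12.5973 - sqrt(117.20290985))/2 = 0.88563536
kappa = s_max/s_min = sqrt(11.71166464/0.88563536) = 3.6365

3.6365


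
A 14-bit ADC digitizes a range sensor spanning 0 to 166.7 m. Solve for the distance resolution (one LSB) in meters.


res = range / 2^n = 166.7/2^14 = 166.7/16384 = 0.0102

0.0102 m


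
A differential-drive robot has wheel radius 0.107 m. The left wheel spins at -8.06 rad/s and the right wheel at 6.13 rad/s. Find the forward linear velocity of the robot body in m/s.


v = r*(wR + wL)/2 = 0.107*(6.13 + -8.06)/2 = -0.1033

-0.1033 m/s


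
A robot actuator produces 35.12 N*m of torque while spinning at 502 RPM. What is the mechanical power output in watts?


omega = 502 * 2*pi/60 = 52.569317 rad/s
P = tau * omega = 35.12 * 52.569317 = 1846.2344

1846.2344 W


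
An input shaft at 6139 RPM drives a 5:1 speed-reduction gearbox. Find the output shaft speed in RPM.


omega_out = omega_in / N = 6139 / 5 = 1227.8000

1227.8000 RPM


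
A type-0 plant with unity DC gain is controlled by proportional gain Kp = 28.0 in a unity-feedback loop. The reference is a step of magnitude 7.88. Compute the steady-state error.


e_ss = R/(1 + Kp) = 7.88/(1 + 28.0) = 7.88/29.0000 = 0.2717

0.2717


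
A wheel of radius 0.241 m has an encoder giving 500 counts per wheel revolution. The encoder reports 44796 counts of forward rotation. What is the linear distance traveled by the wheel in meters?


revs = 44796/500 = 89.592000
d = revs * 2*pi*r = 89.592000 * 2*pi*0.241 = 135.6645

135.6645 m


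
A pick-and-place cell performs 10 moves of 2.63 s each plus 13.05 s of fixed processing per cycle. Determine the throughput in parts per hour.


T_cycle = 10*2.63 + 13.05 = 39.3500 s
rate = 3600/T = 91.4867

91.4867 parts/hour


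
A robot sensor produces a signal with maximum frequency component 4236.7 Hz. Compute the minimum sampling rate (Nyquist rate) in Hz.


f_s,min = 2*f_max = 2*4236.7 = 8473.4000

8473.4000 Hz


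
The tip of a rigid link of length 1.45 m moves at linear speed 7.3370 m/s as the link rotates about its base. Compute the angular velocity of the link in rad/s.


omega = v / L = 7.3370 / 1.45 = 5.0600

5.0600 rad/s


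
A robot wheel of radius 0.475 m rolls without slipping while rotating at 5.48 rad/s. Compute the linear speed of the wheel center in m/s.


v = omega * r = 5.48 * 0.475 = 2.6030

2.6030 m/s


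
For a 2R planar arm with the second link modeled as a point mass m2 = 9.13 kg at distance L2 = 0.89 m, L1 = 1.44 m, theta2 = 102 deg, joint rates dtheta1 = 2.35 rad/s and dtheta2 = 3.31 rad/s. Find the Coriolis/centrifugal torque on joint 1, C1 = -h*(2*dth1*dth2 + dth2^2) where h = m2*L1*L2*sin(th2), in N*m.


h = m2*L1*L2*sin(th2) = 9.13*1.44*0.89*sin(102 deg) = 11.445313
C1 = -h*(2*2.35*3.31 + 3.31^2) = -11.445313*26.5131 = -303.4507

-303.4507 N*m


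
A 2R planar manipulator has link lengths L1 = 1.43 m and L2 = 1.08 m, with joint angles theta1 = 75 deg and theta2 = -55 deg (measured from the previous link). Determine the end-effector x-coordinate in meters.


x = L1*cos(th1) + L2*cos(th1+th2) = 1.43*cos(75 deg) + 1.08*cos(20 deg) = 1.3850

1.3850 m


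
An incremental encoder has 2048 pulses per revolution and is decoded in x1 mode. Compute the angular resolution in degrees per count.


resolution = 360 / (PPR * 1) = 360 / 2048 = 0.1758

0.1758 degrees


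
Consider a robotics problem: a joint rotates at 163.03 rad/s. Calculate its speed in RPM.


RPM = 163.03 * 60/(2*pi) = 1556.8218

1556.8218 RPM


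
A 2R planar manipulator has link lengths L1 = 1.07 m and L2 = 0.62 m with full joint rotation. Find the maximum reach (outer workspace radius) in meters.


r_max = L1 + L2 = 1.07 + 0.62 = 1.6900

1.6900 m


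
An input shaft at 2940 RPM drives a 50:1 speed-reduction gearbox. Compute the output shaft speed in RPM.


omega_out = omega_in / N = 2940 / 50 = 58.8000

58.8000 RPM


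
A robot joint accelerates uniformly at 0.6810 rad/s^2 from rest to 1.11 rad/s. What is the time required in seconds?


t = delta_omega / alpha = 1.11 / 0.6810 = 1.6300

1.6300 s


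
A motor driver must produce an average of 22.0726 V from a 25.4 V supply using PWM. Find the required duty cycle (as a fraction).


D = V_avg/V_supply = 22.0726/25.4 = 0.8690

0.8690


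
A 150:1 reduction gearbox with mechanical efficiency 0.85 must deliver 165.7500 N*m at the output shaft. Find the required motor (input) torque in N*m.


tau_in = tau_out / (N * eta) = 165.7500 / (150 * 0.85) = 1.3000

1.3000 N*m


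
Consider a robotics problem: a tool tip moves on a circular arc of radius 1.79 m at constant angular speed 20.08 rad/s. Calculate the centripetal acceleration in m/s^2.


a_c = omega^2 * r = 20.08^2 * 1.79 = 721.7395

721.7395 m/s^2


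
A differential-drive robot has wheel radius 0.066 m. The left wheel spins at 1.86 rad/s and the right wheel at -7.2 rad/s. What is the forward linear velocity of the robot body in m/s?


v = r*(wR + wL)/2 = 0.066*(-7.2 + 1.86)/2 = -0.1762

-0.1762 m/s


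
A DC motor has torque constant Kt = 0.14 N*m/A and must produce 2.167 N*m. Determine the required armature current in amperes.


I = tau / Kt = 2.167/0.14 = 15.4786

15.4786 A


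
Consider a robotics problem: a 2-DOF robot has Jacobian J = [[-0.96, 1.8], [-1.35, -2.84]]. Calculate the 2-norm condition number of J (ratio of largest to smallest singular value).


JJ^T eigenvalues: trace(JJ^T) = 14.0497, det(JJ^T) = det(J)^2 = 26.58846096
s_max^2 = (14.0497 + sqrt(91.04022625))/2 = 11.79560010
s_min^2 = (14.0497 - sqrt(91.04022625))/2 = 2.25409990
kappa = s_max/s_min = sqrt(11.79560010/2.25409990) = 2.2876

2.2876


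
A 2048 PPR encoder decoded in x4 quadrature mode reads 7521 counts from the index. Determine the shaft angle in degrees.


angle = counts * 360 / (PPR*4) = 7521 * 360 / 8192 = 330.5127

330.5127 degrees


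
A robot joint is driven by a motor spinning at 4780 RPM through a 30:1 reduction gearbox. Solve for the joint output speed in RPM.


omega_joint = omega_motor / N = 4780 / 30 = 159.3333

159.3333 RPM


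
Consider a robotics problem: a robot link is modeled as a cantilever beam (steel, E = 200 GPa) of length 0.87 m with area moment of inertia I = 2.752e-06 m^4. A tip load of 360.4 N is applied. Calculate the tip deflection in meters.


delta = F*L^3/(3*E*I) = 360.4*0.87^3/(3*2.000e+11*2.752e-06)
      = 237.3244812/1651200 = 1.4373e-04

1.4373e-04 m


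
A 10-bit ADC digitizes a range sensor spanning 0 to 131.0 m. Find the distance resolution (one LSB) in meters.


res = range / 2^n = 131.0/2^10 = 131.0/1024 = 0.1279

0.1279 m


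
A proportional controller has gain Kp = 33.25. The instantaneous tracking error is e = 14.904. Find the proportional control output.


u_P = Kp * e = 33.25 * 14.904 = 495.5580

495.5580


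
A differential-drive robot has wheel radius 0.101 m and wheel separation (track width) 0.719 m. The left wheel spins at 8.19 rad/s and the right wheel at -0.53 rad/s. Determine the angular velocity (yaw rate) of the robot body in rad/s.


omega = r*(wR - wL)/L = 0.101*(-0.53 - (8.19))/0.719 = -1.2249

-1.2249 rad/s


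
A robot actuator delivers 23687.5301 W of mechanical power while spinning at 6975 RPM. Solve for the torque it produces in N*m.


omega = 6975 * 2*pi/60 = 730.420292 rad/s
tau = P / omega = 23687.5301 / 730.420292 = 32.4300

32.4300 N*m


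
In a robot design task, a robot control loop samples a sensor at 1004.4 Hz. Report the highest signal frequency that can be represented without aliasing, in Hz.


f_max = f_s/2 = 1004.4/2 = 502.2000

502.2000 Hz


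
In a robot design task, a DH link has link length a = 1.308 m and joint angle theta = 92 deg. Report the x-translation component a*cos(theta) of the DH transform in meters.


a*cos(theta) = 1.308*cos(92 deg) = -0.0456

-0.0456 m


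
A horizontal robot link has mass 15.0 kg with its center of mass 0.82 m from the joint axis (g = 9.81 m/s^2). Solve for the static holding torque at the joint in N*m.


tau = m*g*L = 15.0 * 9.81 * 0.82 = 120.6630

120.6630 N*m


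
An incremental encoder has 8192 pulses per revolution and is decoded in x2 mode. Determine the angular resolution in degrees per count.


resolution = 360 / (PPR * 2) = 360 / 16384 = 0.0220

0.0220 degrees


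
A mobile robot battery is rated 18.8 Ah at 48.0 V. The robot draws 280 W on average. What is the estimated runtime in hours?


E = 18.8*48.0 = 902.4000 Wh
t = E/P = 902.4000/280 = 3.2229

3.2229 hours


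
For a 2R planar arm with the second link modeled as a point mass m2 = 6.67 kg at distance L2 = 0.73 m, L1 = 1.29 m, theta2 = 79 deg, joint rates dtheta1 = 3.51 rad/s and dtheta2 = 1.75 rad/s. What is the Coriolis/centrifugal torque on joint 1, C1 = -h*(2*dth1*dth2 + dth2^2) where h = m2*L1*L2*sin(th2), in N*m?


h = m2*L1*L2*sin(th2) = 6.67*1.29*0.73*sin(79 deg) = 6.165737
C1 = -h*(2*3.51*1.75 + 1.75^2) = -6.165737*15.3475 = -94.6286

-94.6286 N*m


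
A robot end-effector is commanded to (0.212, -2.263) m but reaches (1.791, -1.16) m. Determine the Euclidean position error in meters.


dx = 1.791 - (0.212) = 1.5790, dy = -1.16 - (-2.263) = 1.1030
err = sqrt(2.493241 + 1.216609) = 1.9261

1.9261 m


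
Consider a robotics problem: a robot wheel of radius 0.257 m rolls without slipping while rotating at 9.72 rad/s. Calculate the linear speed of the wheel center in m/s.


v = omega * r = 9.72 * 0.257 = 2.4980

2.4980 m/s


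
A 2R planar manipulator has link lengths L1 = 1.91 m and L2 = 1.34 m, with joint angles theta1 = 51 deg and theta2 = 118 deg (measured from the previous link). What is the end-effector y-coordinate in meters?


y = L1*sin(th1) + L2*sin(th1+th2) = 1.91*sin(51 deg) + 1.34*sin(169 deg) = 1.7400

1.7400 m


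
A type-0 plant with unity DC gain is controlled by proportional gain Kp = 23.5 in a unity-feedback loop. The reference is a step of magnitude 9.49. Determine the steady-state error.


e_ss = R/(1 + Kp) = 9.49/(1 + 23.5) = 9.49/24.5000 = 0.3873

0.3873


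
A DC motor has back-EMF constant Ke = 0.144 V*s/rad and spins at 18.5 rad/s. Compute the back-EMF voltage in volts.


V_emf = Ke * omega = 0.144*18.5 = 2.6640

2.6640 V


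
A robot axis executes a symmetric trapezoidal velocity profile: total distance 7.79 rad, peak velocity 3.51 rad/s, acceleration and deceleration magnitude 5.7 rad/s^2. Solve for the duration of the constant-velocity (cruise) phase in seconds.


t_acc = v/a = 0.615789 s, d_acc = v^2/(2a) = 1.080711 rad each
d_cruise = 7.79 - 2*1.080711 = 5.628578 rad
t_cruise = d_cruise/v = 5.628578/3.51 = 1.6036

1.6036 s


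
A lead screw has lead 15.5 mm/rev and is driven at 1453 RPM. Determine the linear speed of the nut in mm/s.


v = lead * (RPM/60) = 15.5*1453/60 = 375.3583

375.3583 mm/s


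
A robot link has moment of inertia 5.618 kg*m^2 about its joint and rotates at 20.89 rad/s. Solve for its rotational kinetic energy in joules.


KE = (1/2)*I*omega^2 = 0.5*5.618*20.89^2 = 1225.8254

1225.8254 J


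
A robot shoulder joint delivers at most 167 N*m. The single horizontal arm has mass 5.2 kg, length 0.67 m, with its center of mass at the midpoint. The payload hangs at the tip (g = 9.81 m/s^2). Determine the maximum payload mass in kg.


tau_arm = m_arm*g*(L/2) = 5.2*9.81*0.67/2 = 17.0890 N*m
tau_payload = tau_max - tau_arm = 167 - 17.0890 = 149.9110
m_payload = tau_payload / (g*L) = 149.9110 / (9.81*0.67) = 22.8081

22.8081 kg


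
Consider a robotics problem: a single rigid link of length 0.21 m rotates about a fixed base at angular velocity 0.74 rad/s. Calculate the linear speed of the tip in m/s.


v = L*omega = 0.21 * 0.74 = 0.1554

0.1554 m/s


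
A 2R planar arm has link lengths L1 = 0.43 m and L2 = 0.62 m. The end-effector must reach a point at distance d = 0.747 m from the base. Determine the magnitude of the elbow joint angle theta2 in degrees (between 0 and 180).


cos(th2) = (d^2 - L1^2 - L2^2)/(2*L1*L2) = (0.747^2 - 0.43^2 - 0.62^2)/(2*0.43*0.62) = -0.02117592
th2 = acos(-0.02117592) = 91.2134 deg

91.2134 degrees


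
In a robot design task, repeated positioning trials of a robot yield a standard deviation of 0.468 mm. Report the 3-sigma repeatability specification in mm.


repeatability = 3*sigma = 3*0.468 = 1.4040

1.4040 mm


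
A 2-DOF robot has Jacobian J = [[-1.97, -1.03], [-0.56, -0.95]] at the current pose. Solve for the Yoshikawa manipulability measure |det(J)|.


det(J) = -1.97*-0.95 - (-1.03)*(-0.56) = 1.2947
|det(J)| = 1.2947

1.2947


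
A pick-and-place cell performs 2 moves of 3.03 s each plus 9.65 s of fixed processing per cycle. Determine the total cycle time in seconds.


T = 2*3.03 + 9.65 = 15.7100

15.7100 s


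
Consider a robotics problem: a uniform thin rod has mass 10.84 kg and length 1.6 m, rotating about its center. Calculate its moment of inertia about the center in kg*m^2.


I = (1/12)*m*L^2 = (1/12)*10.84*1.6^2 = 2.3125

2.3125 kg*m^2


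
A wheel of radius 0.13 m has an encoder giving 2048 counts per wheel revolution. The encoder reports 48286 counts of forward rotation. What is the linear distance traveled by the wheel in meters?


revs = 48286/2048 = 23.577148
d = revs * 2*pi*r = 23.577148 * 2*pi*0.13 = 19.2581

19.2581 m


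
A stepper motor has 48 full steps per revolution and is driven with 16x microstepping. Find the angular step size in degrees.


step = 360/(48*16) = 360/768 = 0.4688

0.4688 degrees


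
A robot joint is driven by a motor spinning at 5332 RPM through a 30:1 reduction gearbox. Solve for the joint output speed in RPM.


omega_joint = omega_motor / N = 5332 / 30 = 177.7333

177.7333 RPM


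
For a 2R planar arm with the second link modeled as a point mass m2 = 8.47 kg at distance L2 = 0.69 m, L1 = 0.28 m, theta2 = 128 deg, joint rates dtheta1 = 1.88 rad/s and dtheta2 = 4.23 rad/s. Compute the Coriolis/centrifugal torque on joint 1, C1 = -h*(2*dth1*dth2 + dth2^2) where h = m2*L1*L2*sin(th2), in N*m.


h = m2*L1*L2*sin(th2) = 8.47*0.28*0.69*sin(128 deg) = 1.289504
C1 = -h*(2*1.88*4.23 + 4.23^2) = -1.289504*33.7977 = -43.5823

-43.5823 N*m


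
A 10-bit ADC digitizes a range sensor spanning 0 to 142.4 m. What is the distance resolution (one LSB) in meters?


res = range / 2^n = 142.4/2^10 = 142.4/1024 = 0.1391

0.1391 m


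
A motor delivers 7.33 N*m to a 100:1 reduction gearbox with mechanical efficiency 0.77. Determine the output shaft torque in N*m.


tau_out = tau_in * N * eta = 7.33 * 100 * 0.77 = 564.4100

564.4100 N*m


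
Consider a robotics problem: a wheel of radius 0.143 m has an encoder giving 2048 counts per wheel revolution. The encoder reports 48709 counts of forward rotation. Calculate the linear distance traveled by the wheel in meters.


revs = 48709/2048 = 23.783691
d = revs * 2*pi*r = 23.783691 * 2*pi*0.143 = 21.3695

21.3695 m


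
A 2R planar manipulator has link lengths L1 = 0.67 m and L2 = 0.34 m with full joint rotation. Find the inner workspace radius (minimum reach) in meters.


r_min = |L1 - L2| = |0.67 - 0.34| = 0.3300

0.3300 m


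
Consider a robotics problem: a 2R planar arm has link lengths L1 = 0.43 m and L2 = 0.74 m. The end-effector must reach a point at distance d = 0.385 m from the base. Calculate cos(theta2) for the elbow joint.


cos(th2) = (d^2 - L1^2 - L2^2)/(2*L1*L2) = (0.385^2 - 0.43^2 - 0.74^2)/(2*0.43*0.74) = -0.9181

-0.9181


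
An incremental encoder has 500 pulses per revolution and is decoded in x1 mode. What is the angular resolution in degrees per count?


resolution = 360 / (PPR * 1) = 360 / 500 = 0.7200

0.7200 degrees


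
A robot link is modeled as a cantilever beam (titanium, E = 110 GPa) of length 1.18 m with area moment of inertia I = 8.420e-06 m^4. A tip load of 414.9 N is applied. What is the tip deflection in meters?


delta = F*L^3/(3*E*I) = 414.9*1.18^3/(3*1.100e+11*8.420e-06)
      = 681.6939768/2778600 = 2.4534e-04

2.4534e-04 m


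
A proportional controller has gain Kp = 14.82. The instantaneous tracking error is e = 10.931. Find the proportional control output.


u_P = Kp * e = 14.82 * 10.931 = 161.9974

161.9974


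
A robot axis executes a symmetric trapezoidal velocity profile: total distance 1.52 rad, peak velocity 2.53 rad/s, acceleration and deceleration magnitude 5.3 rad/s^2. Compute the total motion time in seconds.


t_acc = v/a = 2.53/5.3 = 0.477358 s
d_acc = v^2/(2a) = 0.603858 rad (each ramp)
d_cruise = 1.52 - 2*0.603858 = 0.312284 rad
t_cruise = 0.312284/2.53 = 0.123432 s
t_total = 2*0.477358 + 0.123432 = 1.0781

1.0781 s


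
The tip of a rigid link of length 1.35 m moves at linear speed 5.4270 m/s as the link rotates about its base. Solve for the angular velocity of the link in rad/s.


omega = v / L = 5.4270 / 1.35 = 4.0200

4.0200 rad/s


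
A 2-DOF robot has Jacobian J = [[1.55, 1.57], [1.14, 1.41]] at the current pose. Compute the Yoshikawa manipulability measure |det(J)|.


det(J) = 1.55*1.41 - (1.57)*(1.14) = 0.3957
|det(J)| = 0.3957

0.3957


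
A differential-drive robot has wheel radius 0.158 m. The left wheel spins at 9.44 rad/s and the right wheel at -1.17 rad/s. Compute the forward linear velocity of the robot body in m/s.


v = r*(wR + wL)/2 = 0.158*(-1.17 + 9.44)/2 = 0.6533

0.6533 m/s


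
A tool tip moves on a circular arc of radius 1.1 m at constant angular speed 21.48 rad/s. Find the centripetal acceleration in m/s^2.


a_c = omega^2 * r = 21.48^2 * 1.1 = 507.5294

507.5294 m/s^2


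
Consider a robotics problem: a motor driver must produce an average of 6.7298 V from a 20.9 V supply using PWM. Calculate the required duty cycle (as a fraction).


D = V_avg/V_supply = 6.7298/20.9 = 0.3220

0.3220


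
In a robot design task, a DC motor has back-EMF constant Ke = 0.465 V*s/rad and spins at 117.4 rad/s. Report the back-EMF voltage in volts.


V_emf = Ke * omega = 0.465*117.4 = 54.5910

54.5910 V


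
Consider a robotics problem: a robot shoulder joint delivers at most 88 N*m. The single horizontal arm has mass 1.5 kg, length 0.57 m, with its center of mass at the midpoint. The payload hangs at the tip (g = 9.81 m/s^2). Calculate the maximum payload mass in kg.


tau_arm = m_arm*g*(L/2) = 1.5*9.81*0.57/2 = 4.1938 N*m
tau_payload = tau_max - tau_arm = 88 - 4.1938 = 83.8062
m_payload = tau_payload / (g*L) = 83.8062 / (9.81*0.57) = 14.9876

14.9876 kg


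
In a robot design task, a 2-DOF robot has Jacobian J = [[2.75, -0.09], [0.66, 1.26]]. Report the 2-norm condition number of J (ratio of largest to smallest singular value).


JJ^T eigenvalues: trace(JJ^T) = 9.5938, det(JJ^T) = det(J)^2 = 12.42139536
s_max^2 = (9.5938 + sqrt(42.35541700))/2 = 8.05095197
s_min^2 = (9.5938 - sqrt(42.35541700))/2 = 1.54284803
kappa = s_max/s_min = sqrt(8.05095197/1.54284803) = 2.2843

2.2843


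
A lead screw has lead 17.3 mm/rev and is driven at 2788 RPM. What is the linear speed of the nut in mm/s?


v = lead * (RPM/60) = 17.3*2788/60 = 803.8733

803.8733 mm/s


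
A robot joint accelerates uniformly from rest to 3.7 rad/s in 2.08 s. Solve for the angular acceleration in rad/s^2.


alpha = delta_omega / t = 3.7 / 2.08 = 1.7788

1.7788 rad/s^2


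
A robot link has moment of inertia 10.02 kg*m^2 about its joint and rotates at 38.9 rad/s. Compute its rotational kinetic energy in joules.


KE = (1/2)*I*omega^2 = 0.5*10.02*38.9^2 = 7581.1821

7581.1821 J


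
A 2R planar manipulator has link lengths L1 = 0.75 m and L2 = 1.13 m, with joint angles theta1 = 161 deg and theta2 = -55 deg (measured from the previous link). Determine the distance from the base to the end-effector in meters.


x = L1*cos(th1) + L2*cos(th1+th2) = -1.020609
y = L1*sin(th1) + L2*sin(th1+th2) = 1.330402
d = sqrt(x^2 + y^2) = sqrt(1.041643 + 1.769969) = 1.6768

1.6768 m
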